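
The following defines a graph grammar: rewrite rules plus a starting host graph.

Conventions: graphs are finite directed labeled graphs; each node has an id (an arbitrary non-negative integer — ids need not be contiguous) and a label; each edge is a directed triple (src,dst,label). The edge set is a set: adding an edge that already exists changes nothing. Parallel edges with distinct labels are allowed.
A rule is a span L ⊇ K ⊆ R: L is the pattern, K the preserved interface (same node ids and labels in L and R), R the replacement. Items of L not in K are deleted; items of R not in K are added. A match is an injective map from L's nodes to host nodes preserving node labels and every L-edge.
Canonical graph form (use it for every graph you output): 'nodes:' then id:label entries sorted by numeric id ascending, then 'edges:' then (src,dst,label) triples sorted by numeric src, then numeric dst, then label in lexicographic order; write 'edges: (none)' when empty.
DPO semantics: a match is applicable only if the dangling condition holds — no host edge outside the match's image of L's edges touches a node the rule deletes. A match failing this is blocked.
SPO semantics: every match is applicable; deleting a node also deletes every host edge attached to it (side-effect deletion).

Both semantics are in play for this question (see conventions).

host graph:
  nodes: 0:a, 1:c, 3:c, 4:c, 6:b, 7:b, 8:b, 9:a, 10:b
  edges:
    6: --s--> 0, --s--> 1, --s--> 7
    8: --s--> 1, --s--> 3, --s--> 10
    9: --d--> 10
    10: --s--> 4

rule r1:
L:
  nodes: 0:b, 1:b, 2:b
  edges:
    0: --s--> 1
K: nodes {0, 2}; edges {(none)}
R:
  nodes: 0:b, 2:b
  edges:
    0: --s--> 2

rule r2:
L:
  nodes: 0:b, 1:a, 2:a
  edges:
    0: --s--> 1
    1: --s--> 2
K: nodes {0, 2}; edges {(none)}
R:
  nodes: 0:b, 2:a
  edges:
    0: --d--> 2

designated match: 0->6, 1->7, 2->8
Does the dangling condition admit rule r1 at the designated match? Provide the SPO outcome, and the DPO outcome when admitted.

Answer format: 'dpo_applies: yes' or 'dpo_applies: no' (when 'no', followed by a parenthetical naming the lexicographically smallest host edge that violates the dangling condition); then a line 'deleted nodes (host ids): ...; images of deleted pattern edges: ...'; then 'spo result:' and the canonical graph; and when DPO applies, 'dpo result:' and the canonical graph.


dpo_applies: yes
deleted nodes (host ids): 7; images of deleted pattern edges: (6,7,s)
spo result:
nodes: 0:a, 1:c, 3:c, 4:c, 6:b, 8:b, 9:a, 10:b
edges: (6,0,s); (6,1,s); (6,8,s); (8,1,s); (8,3,s); (8,10,s); (9,10,d); (10,4,s)
dpo result:
nodes: 0:a, 1:c, 3:c, 4:c, 6:b, 8:b, 9:a, 10:b
edges: (6,0,s); (6,1,s); (6,8,s); (8,1,s); (8,3,s); (8,10,s); (9,10,d); (10,4,s)


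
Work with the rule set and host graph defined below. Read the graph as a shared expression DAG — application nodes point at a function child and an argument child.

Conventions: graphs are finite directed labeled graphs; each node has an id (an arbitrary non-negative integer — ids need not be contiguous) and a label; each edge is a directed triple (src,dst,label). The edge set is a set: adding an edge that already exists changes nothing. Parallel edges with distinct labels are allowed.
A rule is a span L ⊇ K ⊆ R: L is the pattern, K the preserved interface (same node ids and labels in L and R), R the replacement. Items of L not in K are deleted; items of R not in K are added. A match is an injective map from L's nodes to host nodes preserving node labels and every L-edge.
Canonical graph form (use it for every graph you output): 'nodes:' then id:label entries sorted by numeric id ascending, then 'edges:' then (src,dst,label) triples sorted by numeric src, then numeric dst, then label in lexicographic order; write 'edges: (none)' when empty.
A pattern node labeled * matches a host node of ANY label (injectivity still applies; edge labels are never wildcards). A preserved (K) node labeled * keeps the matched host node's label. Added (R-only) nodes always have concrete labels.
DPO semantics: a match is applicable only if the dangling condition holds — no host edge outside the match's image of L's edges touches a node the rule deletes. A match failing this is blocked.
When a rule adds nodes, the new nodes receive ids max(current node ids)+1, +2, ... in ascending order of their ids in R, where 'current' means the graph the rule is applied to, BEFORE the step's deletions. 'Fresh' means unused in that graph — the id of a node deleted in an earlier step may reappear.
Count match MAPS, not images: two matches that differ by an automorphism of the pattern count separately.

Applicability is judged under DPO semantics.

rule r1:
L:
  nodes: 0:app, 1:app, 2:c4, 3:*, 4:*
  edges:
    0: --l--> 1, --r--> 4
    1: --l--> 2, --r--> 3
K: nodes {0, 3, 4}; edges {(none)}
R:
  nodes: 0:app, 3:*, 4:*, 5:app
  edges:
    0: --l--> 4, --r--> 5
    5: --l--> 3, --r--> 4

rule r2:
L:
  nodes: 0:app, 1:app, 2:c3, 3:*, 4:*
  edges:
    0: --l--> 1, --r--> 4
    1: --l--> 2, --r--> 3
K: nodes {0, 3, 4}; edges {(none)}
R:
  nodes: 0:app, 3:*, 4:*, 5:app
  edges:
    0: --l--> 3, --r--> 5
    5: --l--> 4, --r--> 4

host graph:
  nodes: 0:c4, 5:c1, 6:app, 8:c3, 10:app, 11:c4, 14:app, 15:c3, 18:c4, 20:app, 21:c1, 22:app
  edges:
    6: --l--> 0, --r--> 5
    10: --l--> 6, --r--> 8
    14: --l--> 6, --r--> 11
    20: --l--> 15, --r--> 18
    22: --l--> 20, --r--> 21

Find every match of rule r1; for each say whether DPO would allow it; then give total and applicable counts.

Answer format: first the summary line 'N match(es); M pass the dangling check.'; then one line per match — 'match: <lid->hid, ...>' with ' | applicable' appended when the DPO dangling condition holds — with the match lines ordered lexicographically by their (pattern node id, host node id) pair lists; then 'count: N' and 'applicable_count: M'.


2 match(es); 0 pass the dangling check.
match: 0->10, 1->6, 2->0, 3->5, 4->8
match: 0->14, 1->6, 2->0, 3->5, 4->11
count: 2
applicable_count: 0


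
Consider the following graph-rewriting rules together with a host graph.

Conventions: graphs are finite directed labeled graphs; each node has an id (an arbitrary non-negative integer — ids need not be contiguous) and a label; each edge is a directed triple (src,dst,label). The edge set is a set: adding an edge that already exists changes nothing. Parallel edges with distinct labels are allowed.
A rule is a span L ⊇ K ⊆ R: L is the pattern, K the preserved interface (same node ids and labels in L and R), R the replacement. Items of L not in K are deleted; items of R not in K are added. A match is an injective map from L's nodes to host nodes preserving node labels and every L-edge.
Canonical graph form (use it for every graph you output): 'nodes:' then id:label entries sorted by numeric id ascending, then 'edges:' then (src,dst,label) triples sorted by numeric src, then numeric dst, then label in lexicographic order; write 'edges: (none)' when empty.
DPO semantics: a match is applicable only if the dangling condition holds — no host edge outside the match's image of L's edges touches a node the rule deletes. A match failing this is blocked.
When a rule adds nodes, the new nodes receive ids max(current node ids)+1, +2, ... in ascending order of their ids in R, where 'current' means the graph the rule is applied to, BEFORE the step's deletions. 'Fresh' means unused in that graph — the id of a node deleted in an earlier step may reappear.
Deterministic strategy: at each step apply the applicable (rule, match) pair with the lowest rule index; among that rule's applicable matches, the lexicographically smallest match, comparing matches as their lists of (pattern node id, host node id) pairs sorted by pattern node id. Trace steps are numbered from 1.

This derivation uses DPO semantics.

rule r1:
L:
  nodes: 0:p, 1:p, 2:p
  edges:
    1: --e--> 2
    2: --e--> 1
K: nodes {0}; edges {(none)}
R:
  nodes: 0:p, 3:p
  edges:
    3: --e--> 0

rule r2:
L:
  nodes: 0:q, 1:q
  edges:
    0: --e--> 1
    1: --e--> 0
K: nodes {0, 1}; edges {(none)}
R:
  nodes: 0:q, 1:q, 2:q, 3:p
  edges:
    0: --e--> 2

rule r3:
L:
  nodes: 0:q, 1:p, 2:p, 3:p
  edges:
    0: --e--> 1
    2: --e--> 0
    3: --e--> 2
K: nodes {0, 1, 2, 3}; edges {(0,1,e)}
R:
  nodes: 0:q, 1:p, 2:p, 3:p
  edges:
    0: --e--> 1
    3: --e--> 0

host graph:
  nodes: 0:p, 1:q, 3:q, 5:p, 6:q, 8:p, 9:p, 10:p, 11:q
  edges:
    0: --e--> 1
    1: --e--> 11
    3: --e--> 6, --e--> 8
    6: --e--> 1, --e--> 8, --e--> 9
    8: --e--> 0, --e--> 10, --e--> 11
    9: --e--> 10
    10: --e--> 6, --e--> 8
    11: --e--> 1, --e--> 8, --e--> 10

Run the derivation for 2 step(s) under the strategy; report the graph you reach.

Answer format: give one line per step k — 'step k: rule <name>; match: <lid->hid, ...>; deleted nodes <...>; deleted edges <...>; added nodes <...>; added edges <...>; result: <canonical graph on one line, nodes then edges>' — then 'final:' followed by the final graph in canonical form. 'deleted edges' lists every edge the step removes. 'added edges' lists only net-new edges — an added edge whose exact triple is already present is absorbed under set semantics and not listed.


step 1: rule r2; match: 0->1, 1->11; deleted nodes (none); deleted edges (1,11,e); (11,1,e); added nodes 12, 13; added edges (1,12,e); result: nodes: 0:p, 1:q, 3:q, 5:p, 6:q, 8:p, 9:p, 10:p, 11:q, 12:q, 13:p edges: (0,1,e); (1,12,e); (3,6,e); (3,8,e); (6,1,e); (6,8,e); (6,9,e); (8,0,e); (8,10,e); (8,11,e); (9,10,e); (10,6,e); (10,8,e); (11,8,e); (11,10,e)
step 2: rule r3; match: 0->6, 1->8, 2->10, 3->9; deleted nodes (none); deleted edges (9,10,e); (10,6,e); added nodes (none); added edges (9,6,e); result: nodes: 0:p, 1:q, 3:q, 5:p, 6:q, 8:p, 9:p, 10:p, 11:q, 12:q, 13:p edges: (0,1,e); (1,12,e); (3,6,e); (3,8,e); (6,1,e); (6,8,e); (6,9,e); (8,0,e); (8,10,e); (8,11,e); (9,6,e); (10,8,e); (11,8,e); (11,10,e)
final:
nodes: 0:p, 1:q, 3:q, 5:p, 6:q, 8:p, 9:p, 10:p, 11:q, 12:q, 13:p
edges: (0,1,e); (1,12,e); (3,6,e); (3,8,e); (6,1,e); (6,8,e); (6,9,e); (8,0,e); (8,10,e); (8,11,e); (9,6,e); (10,8,e); (11,8,e); (11,10,e)


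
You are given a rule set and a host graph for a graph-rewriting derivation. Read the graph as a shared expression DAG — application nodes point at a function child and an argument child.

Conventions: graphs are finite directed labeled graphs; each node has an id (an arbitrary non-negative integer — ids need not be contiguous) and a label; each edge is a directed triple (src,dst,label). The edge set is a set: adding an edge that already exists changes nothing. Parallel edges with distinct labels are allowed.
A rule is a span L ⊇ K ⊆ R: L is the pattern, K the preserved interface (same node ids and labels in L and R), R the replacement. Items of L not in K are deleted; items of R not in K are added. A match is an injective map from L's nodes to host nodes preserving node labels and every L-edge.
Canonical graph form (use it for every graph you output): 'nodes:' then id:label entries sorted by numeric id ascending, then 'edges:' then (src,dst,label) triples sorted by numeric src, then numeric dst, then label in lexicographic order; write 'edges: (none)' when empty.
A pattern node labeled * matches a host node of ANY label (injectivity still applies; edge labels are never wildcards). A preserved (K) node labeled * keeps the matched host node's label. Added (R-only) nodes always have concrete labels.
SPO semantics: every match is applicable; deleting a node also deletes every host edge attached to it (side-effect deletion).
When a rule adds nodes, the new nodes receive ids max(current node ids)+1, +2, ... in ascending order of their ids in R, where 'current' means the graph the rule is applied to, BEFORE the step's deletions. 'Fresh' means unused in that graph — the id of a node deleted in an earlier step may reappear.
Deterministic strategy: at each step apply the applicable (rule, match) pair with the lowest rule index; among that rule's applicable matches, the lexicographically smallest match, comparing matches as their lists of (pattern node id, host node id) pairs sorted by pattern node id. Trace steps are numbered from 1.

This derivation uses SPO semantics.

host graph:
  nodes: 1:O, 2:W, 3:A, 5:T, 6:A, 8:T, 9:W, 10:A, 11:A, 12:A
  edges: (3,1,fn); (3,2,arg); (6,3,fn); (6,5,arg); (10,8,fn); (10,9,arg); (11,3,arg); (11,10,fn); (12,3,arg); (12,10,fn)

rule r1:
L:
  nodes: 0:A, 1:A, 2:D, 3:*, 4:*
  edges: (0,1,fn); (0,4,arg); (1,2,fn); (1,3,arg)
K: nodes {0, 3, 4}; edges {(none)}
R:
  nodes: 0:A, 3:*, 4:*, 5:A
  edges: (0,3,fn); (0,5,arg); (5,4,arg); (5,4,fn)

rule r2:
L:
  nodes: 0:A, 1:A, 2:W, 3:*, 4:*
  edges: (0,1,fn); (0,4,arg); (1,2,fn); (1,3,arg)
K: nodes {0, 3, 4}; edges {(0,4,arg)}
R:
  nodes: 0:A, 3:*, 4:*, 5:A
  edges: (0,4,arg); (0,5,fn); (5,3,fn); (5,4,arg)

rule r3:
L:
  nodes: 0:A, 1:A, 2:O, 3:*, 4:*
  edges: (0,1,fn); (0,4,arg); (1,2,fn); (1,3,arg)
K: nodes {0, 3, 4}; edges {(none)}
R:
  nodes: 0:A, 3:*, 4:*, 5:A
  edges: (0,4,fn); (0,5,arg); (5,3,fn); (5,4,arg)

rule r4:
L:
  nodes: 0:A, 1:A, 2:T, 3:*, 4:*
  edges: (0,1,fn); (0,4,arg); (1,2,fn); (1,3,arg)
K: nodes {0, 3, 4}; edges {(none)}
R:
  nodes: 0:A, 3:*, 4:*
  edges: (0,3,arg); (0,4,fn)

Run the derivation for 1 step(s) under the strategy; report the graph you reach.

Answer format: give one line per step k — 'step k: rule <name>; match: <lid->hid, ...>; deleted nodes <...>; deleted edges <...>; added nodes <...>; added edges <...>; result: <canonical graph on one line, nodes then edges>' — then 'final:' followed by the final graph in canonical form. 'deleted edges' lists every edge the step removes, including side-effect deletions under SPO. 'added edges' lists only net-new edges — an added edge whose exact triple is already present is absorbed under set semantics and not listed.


step 1: rule r3; match: 0->6, 1->3, 2->1, 3->2, 4->5; deleted nodes 1, 3; deleted edges (3,1,fn); (3,2,arg); (6,3,fn); (6,5,arg); (11,3,arg); (12,3,arg); added nodes 13; added edges (6,5,fn); (6,13,arg); (13,2,fn); (13,5,arg); result: nodes: 2:W, 5:T, 6:A, 8:T, 9:W, 10:A, 11:A, 12:A, 13:A edges: (6,5,fn); (6,13,arg); (10,8,fn); (10,9,arg); (11,10,fn); (12,10,fn); (13,2,fn); (13,5,arg)
final:
nodes: 2:W, 5:T, 6:A, 8:T, 9:W, 10:A, 11:A, 12:A, 13:A
edges: (6,5,fn); (6,13,arg); (10,8,fn); (10,9,arg); (11,10,fn); (12,10,fn); (13,2,fn); (13,5,arg)


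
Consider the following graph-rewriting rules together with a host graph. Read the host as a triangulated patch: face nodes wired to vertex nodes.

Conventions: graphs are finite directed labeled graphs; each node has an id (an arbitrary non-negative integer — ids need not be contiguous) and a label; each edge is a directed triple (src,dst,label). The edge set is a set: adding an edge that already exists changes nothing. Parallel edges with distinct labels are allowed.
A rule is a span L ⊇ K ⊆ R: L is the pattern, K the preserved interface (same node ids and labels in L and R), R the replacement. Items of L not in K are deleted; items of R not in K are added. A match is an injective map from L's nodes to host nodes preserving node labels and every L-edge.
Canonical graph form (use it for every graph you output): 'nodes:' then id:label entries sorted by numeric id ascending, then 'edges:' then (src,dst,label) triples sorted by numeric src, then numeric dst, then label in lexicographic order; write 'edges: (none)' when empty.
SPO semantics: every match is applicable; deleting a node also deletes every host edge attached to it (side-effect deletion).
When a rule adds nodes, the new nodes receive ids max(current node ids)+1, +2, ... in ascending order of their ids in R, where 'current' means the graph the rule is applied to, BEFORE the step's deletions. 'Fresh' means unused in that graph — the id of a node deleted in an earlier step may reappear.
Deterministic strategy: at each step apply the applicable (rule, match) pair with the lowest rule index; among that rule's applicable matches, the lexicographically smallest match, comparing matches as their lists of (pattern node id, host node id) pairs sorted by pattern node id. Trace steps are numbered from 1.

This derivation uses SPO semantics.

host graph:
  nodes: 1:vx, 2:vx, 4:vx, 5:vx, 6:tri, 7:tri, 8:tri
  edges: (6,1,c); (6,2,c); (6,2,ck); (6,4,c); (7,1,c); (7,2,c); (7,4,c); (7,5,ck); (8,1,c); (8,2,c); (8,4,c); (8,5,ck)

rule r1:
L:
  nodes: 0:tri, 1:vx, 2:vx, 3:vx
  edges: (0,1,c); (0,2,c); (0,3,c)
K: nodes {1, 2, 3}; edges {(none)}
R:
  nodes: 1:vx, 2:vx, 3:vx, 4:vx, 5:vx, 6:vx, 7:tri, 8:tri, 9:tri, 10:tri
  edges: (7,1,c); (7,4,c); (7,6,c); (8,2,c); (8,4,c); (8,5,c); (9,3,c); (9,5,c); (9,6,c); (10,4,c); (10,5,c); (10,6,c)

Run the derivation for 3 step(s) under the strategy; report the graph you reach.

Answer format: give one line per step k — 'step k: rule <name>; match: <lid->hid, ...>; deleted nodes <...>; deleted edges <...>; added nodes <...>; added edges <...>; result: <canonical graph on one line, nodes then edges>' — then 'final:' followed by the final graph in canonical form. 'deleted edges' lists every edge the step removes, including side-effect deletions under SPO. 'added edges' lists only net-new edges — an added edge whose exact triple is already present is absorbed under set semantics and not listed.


step 1: rule r1; match: 0->6, 1->1, 2->2, 3->4; deleted nodes 6; deleted edges (6,1,c); (6,2,c); (6,2,ck); (6,4,c); added nodes 9, 10, 11, 12, 13, 14, 15; added edges (12,1,c); (12,9,c); (12,11,c); (13,2,c); (13,9,c); (13,10,c); (14,4,c); (14,10,c); (14,11,c); (15,9,c); (15,10,c); (15,11,c); result: nodes: 1:vx, 2:vx, 4:vx, 5:vx, 7:tri, 8:tri, 9:vx, 10:vx, 11:vx, 12:tri, 13:tri, 14:tri, 15:tri edges: (7,1,c); (7,2,c); (7,4,c); (7,5,ck); (8,1,c); (8,2,c); (8,4,c); (8,5,ck); (12,1,c); (12,9,c); (12,11,c); (13,2,c); (13,9,c); (13,10,c); (14,4,c); (14,10,c); (14,11,c); (15,9,c); (15,10,c); (15,11,c)
step 2: rule r1; match: 0->7, 1->1, 2->2, 3->4; deleted nodes 7; deleted edges (7,1,c); (7,2,c); (7,4,c); (7,5,ck); added nodes 16, 17, 18, 19, 20, 21, 22; added edges (19,1,c); (19,16,c); (19,18,c); (20,2,c); (20,16,c); (20,17,c); (21,4,c); (21,17,c); (21,18,c); (22,16,c); (22,17,c); (22,18,c); result: nodes: 1:vx, 2:vx, 4:vx, 5:vx, 8:tri, 9:vx, 10:vx, 11:vx, 12:tri, 13:tri, 14:tri, 15:tri, 16:vx, 17:vx, 18:vx, 19:tri, 20:tri, 21:tri, 22:tri edges: (8,1,c); (8,2,c); (8,4,c); (8,5,ck); (12,1,c); (12,9,c); (12,11,c); (13,2,c); (13,9,c); (13,10,c); (14,4,c); (14,10,c); (14,11,c); (15,9,c); (15,10,c); (15,11,c); (19,1,c); (19,16,c); (19,18,c); (20,2,c); (20,16,c); (20,17,c); (21,4,c); (21,17,c); (21,18,c); (22,16,c); (22,17,c); (22,18,c)
step 3: rule r1; match: 0->8, 1->1, 2->2, 3->4; deleted nodes 8; deleted edges (8,1,c); (8,2,c); (8,4,c); (8,5,ck); added nodes 23, 24, 25, 26, 27, 28, 29; added edges (26,1,c); (26,23,c); (26,25,c); (27,2,c); (27,23,c); (27,24,c); (28,4,c); (28,24,c); (28,25,c); (29,23,c); (29,24,c); (29,25,c); result: nodes: 1:vx, 2:vx, 4:vx, 5:vx, 9:vx, 10:vx, 11:vx, 12:tri, 13:tri, 14:tri, 15:tri, 16:vx, 17:vx, 18:vx, 19:tri, 20:tri, 21:tri, 22:tri, 23:vx, 24:vx, 25:vx, 26:tri, 27:tri, 28:tri, 29:tri edges: (12,1,c); (12,9,c); (12,11,c); (13,2,c); (13,9,c); (13,10,c); (14,4,c); (14,10,c); (14,11,c); (15,9,c); (15,10,c); (15,11,c); (19,1,c); (19,16,c); (19,18,c); (20,2,c); (20,16,c); (20,17,c); (21,4,c); (21,17,c); (21,18,c); (22,16,c); (22,17,c); (22,18,c); (26,1,c); (26,23,c); (26,25,c); (27,2,c); (27,23,c); (27,24,c); (28,4,c); (28,24,c); (28,25,c); (29,23,c); (29,24,c); (29,25,c)
final:
nodes: 1:vx, 2:vx, 4:vx, 5:vx, 9:vx, 10:vx, 11:vx, 12:tri, 13:tri, 14:tri, 15:tri, 16:vx, 17:vx, 18:vx, 19:tri, 20:tri, 21:tri, 22:tri, 23:vx, 24:vx, 25:vx, 26:tri, 27:tri, 28:tri, 29:tri
edges: (12,1,c); (12,9,c); (12,11,c); (13,2,c); (13,9,c); (13,10,c); (14,4,c); (14,10,c); (14,11,c); (15,9,c); (15,10,c); (15,11,c); (19,1,c); (19,16,c); (19,18,c); (20,2,c); (20,16,c); (20,17,c); (21,4,c); (21,17,c); (21,18,c); (22,16,c); (22,17,c); (22,18,c); (26,1,c); (26,23,c); (26,25,c); (27,2,c); (27,23,c); (27,24,c); (28,4,c); (28,24,c); (28,25,c); (29,23,c); (29,24,c); (29,25,c)


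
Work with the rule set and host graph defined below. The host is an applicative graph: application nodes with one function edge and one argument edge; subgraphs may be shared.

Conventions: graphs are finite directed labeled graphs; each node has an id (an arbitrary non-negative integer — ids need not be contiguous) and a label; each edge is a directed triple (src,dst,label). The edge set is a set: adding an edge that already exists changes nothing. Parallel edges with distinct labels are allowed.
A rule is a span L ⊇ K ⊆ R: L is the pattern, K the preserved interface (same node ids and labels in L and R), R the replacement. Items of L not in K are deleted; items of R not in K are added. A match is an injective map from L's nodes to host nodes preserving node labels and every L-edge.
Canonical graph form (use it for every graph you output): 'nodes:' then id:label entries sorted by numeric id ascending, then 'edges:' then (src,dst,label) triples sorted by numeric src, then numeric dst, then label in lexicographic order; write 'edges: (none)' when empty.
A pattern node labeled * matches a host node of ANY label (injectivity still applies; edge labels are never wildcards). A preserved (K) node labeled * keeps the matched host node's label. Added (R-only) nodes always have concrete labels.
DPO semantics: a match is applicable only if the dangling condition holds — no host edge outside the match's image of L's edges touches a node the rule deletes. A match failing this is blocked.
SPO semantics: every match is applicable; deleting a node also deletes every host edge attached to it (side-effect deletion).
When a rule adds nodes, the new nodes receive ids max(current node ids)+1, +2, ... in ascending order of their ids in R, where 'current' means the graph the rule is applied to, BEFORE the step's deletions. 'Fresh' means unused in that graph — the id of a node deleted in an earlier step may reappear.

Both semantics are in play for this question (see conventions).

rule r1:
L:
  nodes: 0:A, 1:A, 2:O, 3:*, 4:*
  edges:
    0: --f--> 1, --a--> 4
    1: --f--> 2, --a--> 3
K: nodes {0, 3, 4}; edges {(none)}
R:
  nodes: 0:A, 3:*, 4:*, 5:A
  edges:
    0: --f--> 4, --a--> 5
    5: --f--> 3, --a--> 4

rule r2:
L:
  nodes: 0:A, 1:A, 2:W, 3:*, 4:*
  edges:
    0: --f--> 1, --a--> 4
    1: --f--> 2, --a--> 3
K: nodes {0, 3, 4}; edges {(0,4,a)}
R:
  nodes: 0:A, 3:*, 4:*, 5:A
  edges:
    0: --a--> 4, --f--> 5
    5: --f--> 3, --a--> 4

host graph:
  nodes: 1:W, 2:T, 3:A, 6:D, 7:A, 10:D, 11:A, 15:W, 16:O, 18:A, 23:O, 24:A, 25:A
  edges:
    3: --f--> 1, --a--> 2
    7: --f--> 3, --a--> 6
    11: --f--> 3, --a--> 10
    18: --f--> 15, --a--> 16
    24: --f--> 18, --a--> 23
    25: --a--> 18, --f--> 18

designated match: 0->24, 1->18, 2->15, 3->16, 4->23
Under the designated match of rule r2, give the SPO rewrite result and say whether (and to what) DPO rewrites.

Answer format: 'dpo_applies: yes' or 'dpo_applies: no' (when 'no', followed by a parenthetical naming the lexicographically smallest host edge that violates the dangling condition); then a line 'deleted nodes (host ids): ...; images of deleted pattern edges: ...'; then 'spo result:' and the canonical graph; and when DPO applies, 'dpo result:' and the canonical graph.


dpo_applies: no
(the rule deletes node 18, which keeps host edge (25,18,a) outside the match image — the dangling condition fails, DPO blocks; SPO proceeds and side-deletes such edges)
deleted nodes (host ids): 15, 18; images of deleted pattern edges: (18,15,f); (18,16,a); (24,18,f)
spo result:
nodes: 1:W, 2:T, 3:A, 6:D, 7:A, 10:D, 11:A, 16:O, 23:O, 24:A, 25:A, 26:A
edges: (3,1,f); (3,2,a); (7,3,f); (7,6,a); (11,3,f); (11,10,a); (24,23,a); (24,26,f); (26,16,f); (26,23,a)


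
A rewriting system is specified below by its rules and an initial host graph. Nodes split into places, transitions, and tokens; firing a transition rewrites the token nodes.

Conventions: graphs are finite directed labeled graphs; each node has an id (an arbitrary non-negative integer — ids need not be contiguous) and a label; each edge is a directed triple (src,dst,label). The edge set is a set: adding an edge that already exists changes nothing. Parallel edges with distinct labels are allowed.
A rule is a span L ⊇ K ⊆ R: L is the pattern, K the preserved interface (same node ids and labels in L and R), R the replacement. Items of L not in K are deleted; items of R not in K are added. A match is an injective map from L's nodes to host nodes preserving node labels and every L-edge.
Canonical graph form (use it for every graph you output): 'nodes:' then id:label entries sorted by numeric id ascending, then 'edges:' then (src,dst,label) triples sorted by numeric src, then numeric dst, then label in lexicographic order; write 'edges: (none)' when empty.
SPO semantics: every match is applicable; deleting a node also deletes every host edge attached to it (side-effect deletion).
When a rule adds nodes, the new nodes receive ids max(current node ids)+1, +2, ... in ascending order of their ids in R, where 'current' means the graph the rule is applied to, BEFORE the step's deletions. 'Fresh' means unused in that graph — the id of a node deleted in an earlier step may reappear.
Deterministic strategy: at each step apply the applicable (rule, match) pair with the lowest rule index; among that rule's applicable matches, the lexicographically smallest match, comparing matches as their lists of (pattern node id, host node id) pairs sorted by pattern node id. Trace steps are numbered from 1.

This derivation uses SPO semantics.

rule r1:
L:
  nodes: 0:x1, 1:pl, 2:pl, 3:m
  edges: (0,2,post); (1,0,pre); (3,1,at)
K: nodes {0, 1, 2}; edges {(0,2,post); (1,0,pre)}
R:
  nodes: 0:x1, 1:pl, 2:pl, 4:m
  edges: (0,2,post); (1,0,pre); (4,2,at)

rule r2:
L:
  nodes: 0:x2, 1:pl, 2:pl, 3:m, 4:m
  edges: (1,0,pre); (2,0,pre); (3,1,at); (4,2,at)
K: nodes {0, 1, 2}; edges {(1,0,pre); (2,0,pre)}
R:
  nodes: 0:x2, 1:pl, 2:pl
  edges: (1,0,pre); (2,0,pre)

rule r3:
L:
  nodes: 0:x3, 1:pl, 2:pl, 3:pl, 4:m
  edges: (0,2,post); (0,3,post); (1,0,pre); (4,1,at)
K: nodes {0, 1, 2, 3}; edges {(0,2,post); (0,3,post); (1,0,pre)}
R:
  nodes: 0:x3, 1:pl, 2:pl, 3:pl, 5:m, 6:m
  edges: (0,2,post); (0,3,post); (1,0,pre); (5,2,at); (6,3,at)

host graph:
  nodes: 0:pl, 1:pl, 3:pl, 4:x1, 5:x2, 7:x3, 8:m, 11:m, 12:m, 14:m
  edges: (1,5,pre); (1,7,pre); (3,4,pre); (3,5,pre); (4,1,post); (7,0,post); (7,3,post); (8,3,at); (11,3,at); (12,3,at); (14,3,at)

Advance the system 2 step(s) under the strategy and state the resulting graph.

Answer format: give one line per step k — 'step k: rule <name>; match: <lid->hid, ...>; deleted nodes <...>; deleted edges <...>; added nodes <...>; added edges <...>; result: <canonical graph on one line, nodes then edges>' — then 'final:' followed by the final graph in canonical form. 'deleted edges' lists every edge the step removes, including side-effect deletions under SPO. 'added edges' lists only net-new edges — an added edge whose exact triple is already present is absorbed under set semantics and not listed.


step 1: rule r1; match: 0->4, 1->3, 2->1, 3->8; deleted nodes 8; deleted edges (8,3,at); added nodes 15; added edges (15,1,at); result: nodes: 0:pl, 1:pl, 3:pl, 4:x1, 5:x2, 7:x3, 11:m, 12:m, 14:m, 15:m edges: (1,5,pre); (1,7,pre); (3,4,pre); (3,5,pre); (4,1,post); (7,0,post); (7,3,post); (11,3,at); (12,3,at); (14,3,at); (15,1,at)
step 2: rule r1; match: 0->4, 1->3, 2->1, 3->11; deleted nodes 11; deleted edges (11,3,at); added nodes 16; added edges (16,1,at); result: nodes: 0:pl, 1:pl, 3:pl, 4:x1, 5:x2, 7:x3, 12:m, 14:m, 15:m, 16:m edges: (1,5,pre); (1,7,pre); (3,4,pre); (3,5,pre); (4,1,post); (7,0,post); (7,3,post); (12,3,at); (14,3,at); (15,1,at); (16,1,at)
final:
nodes: 0:pl, 1:pl, 3:pl, 4:x1, 5:x2, 7:x3, 12:m, 14:m, 15:m, 16:m
edges: (1,5,pre); (1,7,pre); (3,4,pre); (3,5,pre); (4,1,post); (7,0,post); (7,3,post); (12,3,at); (14,3,at); (15,1,at); (16,1,at)


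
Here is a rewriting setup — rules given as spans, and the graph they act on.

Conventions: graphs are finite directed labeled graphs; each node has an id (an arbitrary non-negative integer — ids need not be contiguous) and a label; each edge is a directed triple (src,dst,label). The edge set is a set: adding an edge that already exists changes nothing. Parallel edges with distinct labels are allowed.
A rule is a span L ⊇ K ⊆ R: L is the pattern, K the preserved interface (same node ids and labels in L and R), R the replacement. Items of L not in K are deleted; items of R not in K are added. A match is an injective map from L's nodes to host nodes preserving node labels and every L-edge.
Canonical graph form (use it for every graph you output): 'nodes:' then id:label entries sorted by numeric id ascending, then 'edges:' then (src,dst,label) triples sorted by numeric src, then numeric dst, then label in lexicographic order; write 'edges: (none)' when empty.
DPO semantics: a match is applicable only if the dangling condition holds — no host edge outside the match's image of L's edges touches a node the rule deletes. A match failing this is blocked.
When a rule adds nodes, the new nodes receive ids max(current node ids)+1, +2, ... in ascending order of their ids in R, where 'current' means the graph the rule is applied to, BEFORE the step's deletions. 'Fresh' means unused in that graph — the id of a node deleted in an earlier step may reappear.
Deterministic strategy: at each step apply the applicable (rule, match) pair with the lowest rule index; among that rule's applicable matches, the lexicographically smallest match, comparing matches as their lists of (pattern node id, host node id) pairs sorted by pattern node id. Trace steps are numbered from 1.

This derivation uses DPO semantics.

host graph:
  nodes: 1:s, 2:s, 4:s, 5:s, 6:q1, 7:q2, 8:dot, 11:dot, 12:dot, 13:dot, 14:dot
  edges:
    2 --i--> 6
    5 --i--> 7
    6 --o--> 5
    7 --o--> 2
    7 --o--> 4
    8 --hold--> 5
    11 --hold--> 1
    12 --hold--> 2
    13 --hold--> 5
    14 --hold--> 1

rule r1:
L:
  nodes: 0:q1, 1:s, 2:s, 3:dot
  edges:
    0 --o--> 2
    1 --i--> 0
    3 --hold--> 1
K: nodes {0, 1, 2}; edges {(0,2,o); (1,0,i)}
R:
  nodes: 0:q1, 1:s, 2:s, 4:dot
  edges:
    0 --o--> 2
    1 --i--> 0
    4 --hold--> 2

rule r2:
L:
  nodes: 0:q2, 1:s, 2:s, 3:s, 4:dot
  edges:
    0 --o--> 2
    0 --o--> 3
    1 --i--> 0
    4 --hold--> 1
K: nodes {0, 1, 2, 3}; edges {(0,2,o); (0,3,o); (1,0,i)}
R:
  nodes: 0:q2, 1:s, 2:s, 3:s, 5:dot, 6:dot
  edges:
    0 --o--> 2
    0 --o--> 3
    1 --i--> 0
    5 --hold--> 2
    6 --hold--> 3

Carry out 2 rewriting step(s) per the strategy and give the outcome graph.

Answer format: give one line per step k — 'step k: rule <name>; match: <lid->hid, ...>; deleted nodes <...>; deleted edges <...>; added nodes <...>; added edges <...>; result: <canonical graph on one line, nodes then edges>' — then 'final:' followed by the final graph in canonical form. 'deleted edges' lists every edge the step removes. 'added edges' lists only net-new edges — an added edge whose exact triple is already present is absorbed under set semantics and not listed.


step 1: rule r1; match: 0->6, 1->2, 2->5, 3->12; deleted nodes 12; deleted edges (12,2,hold); added nodes 15; added edges (15,5,hold); result: nodes: 1:s, 2:s, 4:s, 5:s, 6:q1, 7:q2, 8:dot, 11:dot, 13:dot, 14:dot, 15:dot edges: (2,6,i); (5,7,i); (6,5,o); (7,2,o); (7,4,o); (8,5,hold); (11,1,hold); (13,5,hold); (14,1,hold); (15,5,hold)
step 2: rule r2; match: 0->7, 1->5, 2->2, 3->4, 4->8; deleted nodes 8; deleted edges (8,5,hold); added nodes 16, 17; added edges (16,2,hold); (17,4,hold); result: nodes: 1:s, 2:s, 4:s, 5:s, 6:q1, 7:q2, 11:dot, 13:dot, 14:dot, 15:dot, 16:dot, 17:dot edges: (2,6,i); (5,7,i); (6,5,o); (7,2,o); (7,4,o); (11,1,hold); (13,5,hold); (14,1,hold); (15,5,hold); (16,2,hold); (17,4,hold)
final:
nodes: 1:s, 2:s, 4:s, 5:s, 6:q1, 7:q2, 11:dot, 13:dot, 14:dot, 15:dot, 16:dot, 17:dot
edges: (2,6,i); (5,7,i); (6,5,o); (7,2,o); (7,4,o); (11,1,hold); (13,5,hold); (14,1,hold); (15,5,hold); (16,2,hold); (17,4,hold)


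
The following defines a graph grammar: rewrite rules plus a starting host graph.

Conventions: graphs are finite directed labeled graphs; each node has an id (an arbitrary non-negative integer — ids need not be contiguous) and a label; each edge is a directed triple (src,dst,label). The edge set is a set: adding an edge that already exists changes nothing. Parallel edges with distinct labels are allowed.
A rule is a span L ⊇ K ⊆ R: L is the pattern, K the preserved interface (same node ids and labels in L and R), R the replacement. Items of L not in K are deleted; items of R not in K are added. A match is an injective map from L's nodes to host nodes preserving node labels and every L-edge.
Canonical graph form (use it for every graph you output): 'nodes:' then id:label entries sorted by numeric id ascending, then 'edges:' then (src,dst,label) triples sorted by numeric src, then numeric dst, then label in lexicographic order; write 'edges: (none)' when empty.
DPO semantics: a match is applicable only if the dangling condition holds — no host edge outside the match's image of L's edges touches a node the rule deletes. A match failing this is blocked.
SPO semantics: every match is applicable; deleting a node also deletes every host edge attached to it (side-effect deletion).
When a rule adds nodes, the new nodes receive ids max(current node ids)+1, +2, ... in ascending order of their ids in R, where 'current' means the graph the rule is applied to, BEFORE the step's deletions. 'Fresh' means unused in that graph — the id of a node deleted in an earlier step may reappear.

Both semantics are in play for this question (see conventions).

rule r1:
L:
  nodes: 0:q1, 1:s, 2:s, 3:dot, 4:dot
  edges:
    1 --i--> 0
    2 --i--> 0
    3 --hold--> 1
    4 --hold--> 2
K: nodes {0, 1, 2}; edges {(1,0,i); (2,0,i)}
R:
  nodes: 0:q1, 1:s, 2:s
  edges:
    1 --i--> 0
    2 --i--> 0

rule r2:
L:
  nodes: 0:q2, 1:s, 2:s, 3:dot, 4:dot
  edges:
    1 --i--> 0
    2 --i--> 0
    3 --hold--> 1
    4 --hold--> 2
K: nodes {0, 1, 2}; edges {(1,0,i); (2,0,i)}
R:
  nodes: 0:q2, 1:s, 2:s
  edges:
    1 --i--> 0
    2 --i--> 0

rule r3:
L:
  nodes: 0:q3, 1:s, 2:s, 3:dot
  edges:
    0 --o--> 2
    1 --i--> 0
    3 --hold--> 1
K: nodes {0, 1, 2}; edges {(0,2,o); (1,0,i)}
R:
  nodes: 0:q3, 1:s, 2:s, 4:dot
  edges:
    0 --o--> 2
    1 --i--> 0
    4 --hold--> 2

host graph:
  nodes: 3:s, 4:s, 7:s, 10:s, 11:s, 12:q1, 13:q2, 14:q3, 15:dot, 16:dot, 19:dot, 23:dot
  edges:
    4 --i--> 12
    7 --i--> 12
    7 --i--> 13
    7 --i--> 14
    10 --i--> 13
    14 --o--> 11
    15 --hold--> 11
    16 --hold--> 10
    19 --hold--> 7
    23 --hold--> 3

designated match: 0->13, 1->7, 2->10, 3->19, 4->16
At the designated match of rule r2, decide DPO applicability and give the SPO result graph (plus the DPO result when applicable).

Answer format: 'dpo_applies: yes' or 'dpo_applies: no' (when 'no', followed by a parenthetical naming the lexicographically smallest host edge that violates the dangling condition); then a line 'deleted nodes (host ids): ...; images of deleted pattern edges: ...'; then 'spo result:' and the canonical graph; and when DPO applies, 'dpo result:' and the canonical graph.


dpo_applies: yes
deleted nodes (host ids): 16, 19; images of deleted pattern edges: (16,10,hold); (19,7,hold)
spo result:
nodes: 3:s, 4:s, 7:s, 10:s, 11:s, 12:q1, 13:q2, 14:q3, 15:dot, 23:dot
edges: (4,12,i); (7,12,i); (7,13,i); (7,14,i); (10,13,i); (14,11,o); (15,11,hold); (23,3,hold)
dpo result:
nodes: 3:s, 4:s, 7:s, 10:s, 11:s, 12:q1, 13:q2, 14:q3, 15:dot, 23:dot
edges: (4,12,i); (7,12,i); (7,13,i); (7,14,i); (10,13,i); (14,11,o); (15,11,hold); (23,3,hold)


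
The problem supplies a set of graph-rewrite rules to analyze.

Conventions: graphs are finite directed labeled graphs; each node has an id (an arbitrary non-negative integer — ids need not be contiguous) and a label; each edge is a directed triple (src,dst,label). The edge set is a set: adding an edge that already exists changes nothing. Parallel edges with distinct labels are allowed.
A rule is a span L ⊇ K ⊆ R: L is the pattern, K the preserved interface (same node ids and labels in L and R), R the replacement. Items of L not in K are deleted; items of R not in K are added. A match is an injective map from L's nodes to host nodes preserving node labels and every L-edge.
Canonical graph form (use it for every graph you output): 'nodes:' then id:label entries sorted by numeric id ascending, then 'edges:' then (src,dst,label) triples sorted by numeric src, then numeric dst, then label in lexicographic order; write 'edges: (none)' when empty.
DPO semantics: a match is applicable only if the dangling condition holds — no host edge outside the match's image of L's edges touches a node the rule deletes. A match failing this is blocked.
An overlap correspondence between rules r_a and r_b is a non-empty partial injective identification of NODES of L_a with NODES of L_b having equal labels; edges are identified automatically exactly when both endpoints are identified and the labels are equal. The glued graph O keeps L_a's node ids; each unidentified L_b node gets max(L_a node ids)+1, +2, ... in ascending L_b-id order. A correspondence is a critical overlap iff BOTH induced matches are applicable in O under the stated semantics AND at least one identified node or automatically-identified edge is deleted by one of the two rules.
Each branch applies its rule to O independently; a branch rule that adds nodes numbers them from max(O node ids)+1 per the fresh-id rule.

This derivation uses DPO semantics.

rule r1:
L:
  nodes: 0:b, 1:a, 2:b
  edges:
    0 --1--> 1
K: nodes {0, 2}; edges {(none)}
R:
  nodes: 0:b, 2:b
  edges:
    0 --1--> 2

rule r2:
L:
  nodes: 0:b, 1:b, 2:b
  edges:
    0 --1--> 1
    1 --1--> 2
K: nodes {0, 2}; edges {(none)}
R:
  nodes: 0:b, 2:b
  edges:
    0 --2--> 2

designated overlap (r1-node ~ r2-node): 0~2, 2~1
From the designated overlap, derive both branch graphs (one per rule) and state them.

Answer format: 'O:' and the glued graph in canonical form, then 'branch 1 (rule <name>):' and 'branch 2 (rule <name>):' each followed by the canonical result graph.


O:
nodes: 0:b, 1:a, 2:b, 3:b
edges: (0,1,1); (2,0,1); (3,2,1)
branch 1 (rule r1):
nodes: 0:b, 2:b, 3:b
edges: (0,2,1); (2,0,1); (3,2,1)
branch 2 (rule r2):
nodes: 0:b, 1:a, 3:b
edges: (0,1,1); (3,0,2)


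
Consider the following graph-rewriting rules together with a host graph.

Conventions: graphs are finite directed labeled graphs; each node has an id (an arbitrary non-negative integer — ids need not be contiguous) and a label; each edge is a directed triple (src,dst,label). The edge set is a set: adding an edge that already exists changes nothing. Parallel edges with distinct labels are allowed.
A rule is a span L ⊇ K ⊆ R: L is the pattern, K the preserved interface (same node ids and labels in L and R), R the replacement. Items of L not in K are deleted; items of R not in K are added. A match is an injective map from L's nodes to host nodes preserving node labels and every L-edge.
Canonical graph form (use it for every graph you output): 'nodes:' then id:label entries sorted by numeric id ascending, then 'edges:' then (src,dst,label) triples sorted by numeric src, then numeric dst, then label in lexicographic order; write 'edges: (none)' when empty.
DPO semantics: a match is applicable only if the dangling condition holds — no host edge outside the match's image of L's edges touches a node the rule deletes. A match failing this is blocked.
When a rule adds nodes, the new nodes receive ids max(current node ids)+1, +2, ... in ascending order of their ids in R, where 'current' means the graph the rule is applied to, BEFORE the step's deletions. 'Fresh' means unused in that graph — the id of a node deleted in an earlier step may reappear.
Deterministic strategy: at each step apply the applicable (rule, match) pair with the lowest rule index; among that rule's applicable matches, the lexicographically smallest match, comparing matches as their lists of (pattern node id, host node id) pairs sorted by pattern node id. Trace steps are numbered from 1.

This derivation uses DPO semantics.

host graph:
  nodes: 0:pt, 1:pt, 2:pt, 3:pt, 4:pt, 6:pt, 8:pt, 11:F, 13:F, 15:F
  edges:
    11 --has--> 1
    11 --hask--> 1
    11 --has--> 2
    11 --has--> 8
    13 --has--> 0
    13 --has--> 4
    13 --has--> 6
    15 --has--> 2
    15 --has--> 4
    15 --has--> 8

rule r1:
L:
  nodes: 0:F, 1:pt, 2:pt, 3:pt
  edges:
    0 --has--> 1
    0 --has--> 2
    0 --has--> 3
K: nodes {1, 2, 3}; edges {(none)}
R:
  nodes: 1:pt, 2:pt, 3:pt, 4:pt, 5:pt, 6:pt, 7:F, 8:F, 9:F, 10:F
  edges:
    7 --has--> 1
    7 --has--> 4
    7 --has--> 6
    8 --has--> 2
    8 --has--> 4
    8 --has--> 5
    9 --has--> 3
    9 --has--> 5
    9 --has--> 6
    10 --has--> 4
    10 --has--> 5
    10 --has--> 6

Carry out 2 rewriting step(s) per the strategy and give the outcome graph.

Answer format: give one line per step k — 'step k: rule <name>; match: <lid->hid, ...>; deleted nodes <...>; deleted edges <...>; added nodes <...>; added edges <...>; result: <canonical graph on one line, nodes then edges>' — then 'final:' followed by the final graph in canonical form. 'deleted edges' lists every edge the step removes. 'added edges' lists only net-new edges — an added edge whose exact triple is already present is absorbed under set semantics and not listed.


step 1: rule r1; match: 0->13, 1->0, 2->4, 3->6; deleted nodes 13; deleted edges (13,0,has); (13,4,has); (13,6,has); added nodes 16, 17, 18, 19, 20, 21, 22; added edges (19,0,has); (19,16,has); (19,18,has); (20,4,has); (20,16,has); (20,17,has); (21,6,has); (21,17,has); (21,18,has); (22,16,has); (22,17,has); (22,18,has); result: nodes: 0:pt, 1:pt, 2:pt, 3:pt, 4:pt, 6:pt, 8:pt, 11:F, 15:F, 16:pt, 17:pt, 18:pt, 19:F, 20:F, 21:F, 22:F edges: (11,1,has); (11,1,hask); (11,2,has); (11,8,has); (15,2,has); (15,4,has); (15,8,has); (19,0,has); (19,16,has); (19,18,has); (20,4,has); (20,16,has); (20,17,has); (21,6,has); (21,17,has); (21,18,has); (22,16,has); (22,17,has); (22,18,has)
step 2: rule r1; match: 0->15, 1->2, 2->4, 3->8; deleted nodes 15; deleted edges (15,2,has); (15,4,has); (15,8,has); added nodes 23, 24, 25, 26, 27, 28, 29; added edges (26,2,has); (26,23,has); (26,25,has); (27,4,has); (27,23,has); (27,24,has); (28,8,has); (28,24,has); (28,25,has); (29,23,has); (29,24,has); (29,25,has); result: nodes: 0:pt, 1:pt, 2:pt, 3:pt, 4:pt, 6:pt, 8:pt, 11:F, 16:pt, 17:pt, 18:pt, 19:F, 20:F, 21:F, 22:F, 23:pt, 24:pt, 25:pt, 26:F, 27:F, 28:F, 29:F edges: (11,1,has); (11,1,hask); (11,2,has); (11,8,has); (19,0,has); (19,16,has); (19,18,has); (20,4,has); (20,16,has); (20,17,has); (21,6,has); (21,17,has); (21,18,has); (22,16,has); (22,17,has); (22,18,has); (26,2,has); (26,23,has); (26,25,has); (27,4,has); (27,23,has); (27,24,has); (28,8,has); (28,24,has); (28,25,has); (29,23,has); (29,24,has); (29,25,has)
final:
nodes: 0:pt, 1:pt, 2:pt, 3:pt, 4:pt, 6:pt, 8:pt, 11:F, 16:pt, 17:pt, 18:pt, 19:F, 20:F, 21:F, 22:F, 23:pt, 24:pt, 25:pt, 26:F, 27:F, 28:F, 29:F
edges: (11,1,has); (11,1,hask); (11,2,has); (11,8,has); (19,0,has); (19,16,has); (19,18,has); (20,4,has); (20,16,has); (20,17,has); (21,6,has); (21,17,has); (21,18,has); (22,16,has); (22,17,has); (22,18,has); (26,2,has); (26,23,has); (26,25,has); (27,4,has); (27,23,has); (27,24,has); (28,8,has); (28,24,has); (28,25,has); (29,23,has); (29,24,has); (29,25,has)
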